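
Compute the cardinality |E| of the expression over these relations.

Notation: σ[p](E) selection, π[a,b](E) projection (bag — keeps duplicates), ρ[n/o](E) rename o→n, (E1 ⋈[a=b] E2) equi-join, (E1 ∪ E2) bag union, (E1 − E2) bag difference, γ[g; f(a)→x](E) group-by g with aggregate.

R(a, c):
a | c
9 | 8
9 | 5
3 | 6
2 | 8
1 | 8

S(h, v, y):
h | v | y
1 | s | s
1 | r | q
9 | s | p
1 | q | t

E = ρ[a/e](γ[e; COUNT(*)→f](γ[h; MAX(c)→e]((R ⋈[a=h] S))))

Subexpression sizes:
  R → 5
  S → 4
  (R ⋈[a=h] S) → 5
  γ[h; MAX(c)→e]((R ⋈[a=h] S)) → 2
  γ[e; COUNT(*)→f](γ[h; MAX(c)→e]((R ⋈[a=h] S))) → 1
  ρ[a/e](γ[e; COUNT(*)→f](γ[h; MAX(c)→e]((R ⋈[a=h] S)))) → 1

|E| = 1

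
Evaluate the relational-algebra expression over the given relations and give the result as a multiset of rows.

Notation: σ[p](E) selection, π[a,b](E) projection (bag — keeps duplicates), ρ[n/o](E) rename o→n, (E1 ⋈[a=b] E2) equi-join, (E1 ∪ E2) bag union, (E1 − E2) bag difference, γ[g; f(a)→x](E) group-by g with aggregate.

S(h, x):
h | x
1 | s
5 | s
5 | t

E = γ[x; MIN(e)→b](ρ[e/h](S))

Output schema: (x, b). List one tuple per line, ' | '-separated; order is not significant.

Per-node cardinality:
  S → 3
  ρ[e/h](S) → 3
  γ[x; MIN(e)→b](ρ[e/h](S)) → 2

== RESULT ==
x | b
s | 1
t | 5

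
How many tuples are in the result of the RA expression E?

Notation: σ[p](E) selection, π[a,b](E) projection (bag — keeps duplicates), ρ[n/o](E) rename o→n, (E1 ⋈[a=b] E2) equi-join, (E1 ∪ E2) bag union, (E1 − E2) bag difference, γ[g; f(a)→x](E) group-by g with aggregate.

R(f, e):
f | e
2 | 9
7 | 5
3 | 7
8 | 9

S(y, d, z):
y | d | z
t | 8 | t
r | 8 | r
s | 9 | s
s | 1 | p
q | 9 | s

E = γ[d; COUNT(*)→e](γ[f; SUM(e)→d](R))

Row counts bottom-up:
  R → 4
  γ[f; SUM(e)→d](R) → 4
  γ[d; COUNT(*)→e](γ[f; SUM(e)→d](R)) → 3

|E| = 3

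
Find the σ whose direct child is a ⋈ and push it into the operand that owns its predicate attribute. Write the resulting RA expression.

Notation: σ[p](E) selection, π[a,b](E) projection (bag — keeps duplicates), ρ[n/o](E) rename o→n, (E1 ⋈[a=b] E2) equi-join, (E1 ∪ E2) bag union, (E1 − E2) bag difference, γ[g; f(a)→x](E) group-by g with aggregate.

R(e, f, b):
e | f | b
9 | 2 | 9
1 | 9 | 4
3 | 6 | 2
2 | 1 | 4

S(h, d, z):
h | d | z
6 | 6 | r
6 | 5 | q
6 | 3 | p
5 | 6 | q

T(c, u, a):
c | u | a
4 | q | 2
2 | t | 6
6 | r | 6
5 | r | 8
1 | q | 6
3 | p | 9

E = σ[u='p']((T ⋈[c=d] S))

σ filters on u, owned by the left side.
E' = (σ[u='p'](T) ⋈[c=d] S)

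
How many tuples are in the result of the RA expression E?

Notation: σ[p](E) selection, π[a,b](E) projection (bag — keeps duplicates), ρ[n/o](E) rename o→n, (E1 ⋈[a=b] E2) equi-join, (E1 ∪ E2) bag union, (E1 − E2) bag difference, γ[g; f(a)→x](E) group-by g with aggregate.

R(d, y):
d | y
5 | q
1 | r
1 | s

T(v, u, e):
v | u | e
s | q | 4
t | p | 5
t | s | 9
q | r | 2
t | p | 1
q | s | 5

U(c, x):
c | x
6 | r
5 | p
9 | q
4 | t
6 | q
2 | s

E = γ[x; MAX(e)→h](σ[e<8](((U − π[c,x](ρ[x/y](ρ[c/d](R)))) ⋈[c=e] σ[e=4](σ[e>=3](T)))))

Per-node cardinality:
  U → 6
  R → 3
  ρ[c/d](R) → 3
  ρ[x/y](ρ[c/d](R)) → 3
  π[c,x](ρ[x/y](ρ[c/d](R))) → 3
  (U − π[c,x](ρ[x/y](ρ[c/d](R)))) → 6
  T → 6
  σ[e>=3](T) → 4
  σ[e=4](σ[e>=3](T)) → 1
  ((U − π[c,x](ρ[x/y](ρ[c/d](R)))) ⋈[c=e] σ[e=4](σ[e>=3](T))) → 1
  σ[e<8](((U − π[c,x](ρ[x/y](ρ[c/d](R)))) ⋈[c=e] σ[e=4](σ[e>=3](T)))) → 1
  γ[x; MAX(e)→h](σ[e<8](((U − π[c,x](ρ[x/y](ρ[c/d](R)))) ⋈[c=e] σ[e=4](σ[e>=3](T))))) → 1

|E| = 1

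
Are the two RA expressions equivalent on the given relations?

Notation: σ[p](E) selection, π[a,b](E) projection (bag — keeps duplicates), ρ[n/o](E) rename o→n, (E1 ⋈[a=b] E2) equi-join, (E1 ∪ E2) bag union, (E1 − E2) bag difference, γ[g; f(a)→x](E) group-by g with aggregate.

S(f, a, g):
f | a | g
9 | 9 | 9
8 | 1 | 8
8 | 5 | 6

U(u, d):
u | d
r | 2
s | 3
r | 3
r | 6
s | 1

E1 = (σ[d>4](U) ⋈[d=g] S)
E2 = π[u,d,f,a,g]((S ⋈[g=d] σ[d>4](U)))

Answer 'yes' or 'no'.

E1 stepwise |·|:
  U → 5
  σ[d>4](U) → 1
  S → 3
  (σ[d>4](U) ⋈[d=g] S) → 1
E2 stepwise |·|:
  S → 3
  U → 5
  σ[d>4](U) → 1
  (S ⋈[g=d] σ[d>4](U)) → 1
  π[u,d,f,a,g]((S ⋈[g=d] σ[d>4](U))) → 1

E1 and E2 produce the same multiset:
u | d | f | a | g
r | 6 | 8 | 5 | 6

yes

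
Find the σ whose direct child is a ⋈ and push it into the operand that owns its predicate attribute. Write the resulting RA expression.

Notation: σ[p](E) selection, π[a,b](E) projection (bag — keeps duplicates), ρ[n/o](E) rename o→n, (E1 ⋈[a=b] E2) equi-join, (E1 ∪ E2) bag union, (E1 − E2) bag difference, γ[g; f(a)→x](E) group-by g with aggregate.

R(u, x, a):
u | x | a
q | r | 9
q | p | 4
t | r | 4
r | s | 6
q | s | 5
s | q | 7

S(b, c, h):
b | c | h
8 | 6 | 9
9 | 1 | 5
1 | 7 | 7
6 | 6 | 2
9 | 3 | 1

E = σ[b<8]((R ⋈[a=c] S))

σ filters on b, owned by the right side.
E' = (R ⋈[a=c] σ[b<8](S))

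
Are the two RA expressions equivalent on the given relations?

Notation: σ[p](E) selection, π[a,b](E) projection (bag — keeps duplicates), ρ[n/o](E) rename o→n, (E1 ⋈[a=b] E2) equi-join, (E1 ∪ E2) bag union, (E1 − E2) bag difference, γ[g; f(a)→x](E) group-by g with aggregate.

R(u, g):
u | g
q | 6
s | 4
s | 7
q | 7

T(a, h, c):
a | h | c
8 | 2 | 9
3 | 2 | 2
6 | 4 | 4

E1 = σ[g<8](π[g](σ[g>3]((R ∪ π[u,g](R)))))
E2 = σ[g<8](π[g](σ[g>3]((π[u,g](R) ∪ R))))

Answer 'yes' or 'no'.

E1 per-node cardinality:
  R → 4
  R → 4
  π[u,g](R) → 4
  (R ∪ π[u,g](R)) → 8
  σ[g>3]((R ∪ π[u,g](R))) → 8
  π[g](σ[g>3]((R ∪ π[u,g](R)))) → 8
  σ[g<8](π[g](σ[g>3]((R ∪ π[u,g](R))))) → 8
E2 per-node cardinality:
  R → 4
  π[u,g](R) → 4
  R → 4
  (π[u,g](R) ∪ R) → 8
  σ[g>3]((π[u,g](R) ∪ R)) → 8
  π[g](σ[g>3]((π[u,g](R) ∪ R))) → 8
  σ[g<8](π[g](σ[g>3]((π[u,g](R) ∪ R)))) → 8

E1 and E2 produce the same multiset:
g
4
4
6
6
7
7
7
7

yes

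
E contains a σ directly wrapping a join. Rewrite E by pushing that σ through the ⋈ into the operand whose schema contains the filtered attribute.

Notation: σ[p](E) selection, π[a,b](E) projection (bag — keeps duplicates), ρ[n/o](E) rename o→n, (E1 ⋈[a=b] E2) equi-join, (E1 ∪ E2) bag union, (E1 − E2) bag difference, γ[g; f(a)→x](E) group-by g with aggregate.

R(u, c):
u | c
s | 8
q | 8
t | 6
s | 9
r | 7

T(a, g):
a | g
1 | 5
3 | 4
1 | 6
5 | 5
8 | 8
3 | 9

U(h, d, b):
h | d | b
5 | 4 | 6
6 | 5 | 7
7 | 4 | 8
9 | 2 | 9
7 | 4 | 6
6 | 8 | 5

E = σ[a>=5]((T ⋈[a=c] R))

σ filters on a, owned by the left side.
E' = (σ[a>=5](T) ⋈[a=c] R)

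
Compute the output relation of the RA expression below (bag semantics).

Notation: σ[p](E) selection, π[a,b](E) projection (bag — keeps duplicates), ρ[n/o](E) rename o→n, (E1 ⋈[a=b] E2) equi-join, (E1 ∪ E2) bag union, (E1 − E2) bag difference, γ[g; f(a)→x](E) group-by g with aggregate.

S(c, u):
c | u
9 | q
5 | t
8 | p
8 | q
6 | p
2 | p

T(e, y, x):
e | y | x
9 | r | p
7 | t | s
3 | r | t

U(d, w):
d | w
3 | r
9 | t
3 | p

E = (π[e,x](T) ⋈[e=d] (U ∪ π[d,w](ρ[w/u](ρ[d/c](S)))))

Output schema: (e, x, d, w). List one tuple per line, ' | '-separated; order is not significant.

Stepwise |·|:
  T → 3
  π[e,x](T) → 3
  U → 3
  S → 6
  ρ[d/c](S) → 6
  ρ[w/u](ρ[d/c](S)) → 6
  π[d,w](ρ[w/u](ρ[d/c](S))) → 6
  (U ∪ π[d,w](ρ[w/u](ρ[d/c](S)))) → 9
  (π[e,x](T) ⋈[e=d] (U ∪ π[d,w](ρ[w/u](ρ[d/c](S))))) → 4

== RESULT ==
e | x | d | w
3 | t | 3 | p
3 | t | 3 | r
9 | p | 9 | q
9 | p | 9 | t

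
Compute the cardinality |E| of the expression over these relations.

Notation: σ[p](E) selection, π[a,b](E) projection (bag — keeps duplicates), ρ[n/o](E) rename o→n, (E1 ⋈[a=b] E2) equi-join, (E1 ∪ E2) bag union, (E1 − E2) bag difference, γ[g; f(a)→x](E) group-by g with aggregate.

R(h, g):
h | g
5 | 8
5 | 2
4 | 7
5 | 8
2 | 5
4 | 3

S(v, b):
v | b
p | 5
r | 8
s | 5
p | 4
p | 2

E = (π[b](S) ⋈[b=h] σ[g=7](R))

Subexpression sizes:
  S → 5
  π[b](S) → 5
  R → 6
  σ[g=7](R) → 1
  (π[b](S) ⋈[b=h] σ[g=7](R)) → 1

|E| = 1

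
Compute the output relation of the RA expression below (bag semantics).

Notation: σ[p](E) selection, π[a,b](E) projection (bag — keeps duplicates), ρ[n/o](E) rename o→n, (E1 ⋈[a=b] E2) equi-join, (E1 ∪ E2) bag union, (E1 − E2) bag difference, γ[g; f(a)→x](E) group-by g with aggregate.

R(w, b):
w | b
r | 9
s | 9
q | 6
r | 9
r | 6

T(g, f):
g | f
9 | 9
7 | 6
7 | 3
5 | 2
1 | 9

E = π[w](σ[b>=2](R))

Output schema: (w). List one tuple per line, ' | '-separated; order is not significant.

Subexpression sizes:
  R → 5
  σ[b>=2](R) → 5
  π[w](σ[b>=2](R)) → 5

== RESULT ==
w
q
r
r
r
s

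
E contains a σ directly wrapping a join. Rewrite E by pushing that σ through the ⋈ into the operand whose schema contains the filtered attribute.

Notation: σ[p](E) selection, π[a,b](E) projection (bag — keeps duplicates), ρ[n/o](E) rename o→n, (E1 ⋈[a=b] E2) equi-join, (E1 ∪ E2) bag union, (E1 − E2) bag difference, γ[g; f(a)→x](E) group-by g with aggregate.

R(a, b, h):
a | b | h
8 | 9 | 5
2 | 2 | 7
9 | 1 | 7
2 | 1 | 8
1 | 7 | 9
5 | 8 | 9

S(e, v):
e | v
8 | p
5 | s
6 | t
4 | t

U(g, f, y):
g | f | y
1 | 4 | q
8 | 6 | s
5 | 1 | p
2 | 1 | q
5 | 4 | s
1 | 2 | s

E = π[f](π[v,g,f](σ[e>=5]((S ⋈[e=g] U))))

σ filters on e, owned by the left side.
E' = π[f](π[v,g,f]((σ[e>=5](S) ⋈[e=g] U)))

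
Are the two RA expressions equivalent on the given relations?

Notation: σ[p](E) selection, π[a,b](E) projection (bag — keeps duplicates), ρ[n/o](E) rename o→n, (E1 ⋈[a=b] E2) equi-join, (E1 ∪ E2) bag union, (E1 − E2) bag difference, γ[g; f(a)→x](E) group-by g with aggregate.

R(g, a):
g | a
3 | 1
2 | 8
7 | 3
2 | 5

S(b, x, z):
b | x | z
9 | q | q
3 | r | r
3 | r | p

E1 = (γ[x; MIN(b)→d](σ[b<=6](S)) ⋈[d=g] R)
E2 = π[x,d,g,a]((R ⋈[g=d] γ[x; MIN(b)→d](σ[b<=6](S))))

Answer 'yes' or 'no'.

E1 subexpression sizes:
  S → 3
  σ[b<=6](S) → 2
  γ[x; MIN(b)→d](σ[b<=6](S)) → 1
  R → 4
  (γ[x; MIN(b)→d](σ[b<=6](S)) ⋈[d=g] R) → 1
E2 subexpression sizes:
  R → 4
  S → 3
  σ[b<=6](S) → 2
  γ[x; MIN(b)→d](σ[b<=6](S)) → 1
  (R ⋈[g=d] γ[x; MIN(b)→d](σ[b<=6](S))) → 1
  π[x,d,g,a]((R ⋈[g=d] γ[x; MIN(b)→d](σ[b<=6](S)))) → 1

E1 and E2 produce the same multiset:
x | d | g | a
r | 3 | 3 | 1

yes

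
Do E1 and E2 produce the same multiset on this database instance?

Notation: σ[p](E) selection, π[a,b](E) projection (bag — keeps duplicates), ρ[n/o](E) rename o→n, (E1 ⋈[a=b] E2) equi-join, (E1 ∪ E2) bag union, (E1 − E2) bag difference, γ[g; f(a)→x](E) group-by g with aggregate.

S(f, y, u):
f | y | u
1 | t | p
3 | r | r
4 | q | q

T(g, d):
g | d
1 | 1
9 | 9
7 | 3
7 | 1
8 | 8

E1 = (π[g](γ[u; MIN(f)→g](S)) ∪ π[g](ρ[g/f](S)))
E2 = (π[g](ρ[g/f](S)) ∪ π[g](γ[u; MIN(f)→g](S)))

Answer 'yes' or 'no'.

E1 per-node cardinality:
  S → 3
  γ[u; MIN(f)→g](S) → 3
  π[g](γ[u; MIN(f)→g](S)) → 3
  S → 3
  ρ[g/f](S) → 3
  π[g](ρ[g/f](S)) → 3
  (π[g](γ[u; MIN(f)→g](S)) ∪ π[g](ρ[g/f](S))) → 6
E2 per-node cardinality:
  S → 3
  ρ[g/f](S) → 3
  π[g](ρ[g/f](S)) → 3
  S → 3
  γ[u; MIN(f)→g](S) → 3
  π[g](γ[u; MIN(f)→g](S)) → 3
  (π[g](ρ[g/f](S)) ∪ π[g](γ[u; MIN(f)→g](S))) → 6

E1 and E2 produce the same multiset:
g
1
1
3
3
4
4

yes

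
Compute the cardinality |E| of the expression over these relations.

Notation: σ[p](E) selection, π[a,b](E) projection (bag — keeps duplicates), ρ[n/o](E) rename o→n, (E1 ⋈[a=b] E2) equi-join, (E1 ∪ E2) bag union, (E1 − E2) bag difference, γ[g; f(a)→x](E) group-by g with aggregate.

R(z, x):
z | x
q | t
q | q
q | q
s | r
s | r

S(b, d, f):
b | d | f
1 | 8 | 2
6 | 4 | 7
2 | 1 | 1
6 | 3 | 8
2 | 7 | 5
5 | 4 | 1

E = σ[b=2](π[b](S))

Stepwise |·|:
  S → 6
  π[b](S) → 6
  σ[b=2](π[b](S)) → 2

|E| = 2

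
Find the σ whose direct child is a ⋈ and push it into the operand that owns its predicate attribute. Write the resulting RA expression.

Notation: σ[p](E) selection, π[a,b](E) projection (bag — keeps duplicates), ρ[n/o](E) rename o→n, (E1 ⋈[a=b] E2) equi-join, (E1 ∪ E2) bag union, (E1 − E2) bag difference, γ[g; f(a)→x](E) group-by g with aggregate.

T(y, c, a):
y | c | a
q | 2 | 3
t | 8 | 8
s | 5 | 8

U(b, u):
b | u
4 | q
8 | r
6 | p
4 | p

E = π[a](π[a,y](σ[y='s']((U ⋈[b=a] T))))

σ filters on y, owned by the right side.
E' = π[a](π[a,y]((U ⋈[b=a] σ[y='s'](T))))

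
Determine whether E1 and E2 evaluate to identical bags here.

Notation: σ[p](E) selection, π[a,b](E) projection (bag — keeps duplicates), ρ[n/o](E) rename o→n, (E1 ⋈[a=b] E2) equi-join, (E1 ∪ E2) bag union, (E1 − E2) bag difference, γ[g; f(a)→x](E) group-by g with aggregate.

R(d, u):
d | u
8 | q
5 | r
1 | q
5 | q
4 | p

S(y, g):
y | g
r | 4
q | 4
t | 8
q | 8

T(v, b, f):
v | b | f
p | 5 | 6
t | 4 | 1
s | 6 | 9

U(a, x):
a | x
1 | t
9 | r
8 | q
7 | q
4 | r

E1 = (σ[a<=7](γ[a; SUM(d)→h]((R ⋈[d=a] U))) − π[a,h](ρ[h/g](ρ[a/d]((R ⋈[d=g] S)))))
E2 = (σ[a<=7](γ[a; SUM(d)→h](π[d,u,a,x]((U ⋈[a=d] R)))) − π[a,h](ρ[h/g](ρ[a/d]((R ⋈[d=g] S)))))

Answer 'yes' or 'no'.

E1 row counts bottom-up:
  R → 5
  U → 5
  (R ⋈[d=a] U) → 3
  γ[a; SUM(d)→h]((R ⋈[d=a] U)) → 3
  σ[a<=7](γ[a; SUM(d)→h]((R ⋈[d=a] U))) → 2
  R → 5
  S → 4
  (R ⋈[d=g] S) → 4
  ρ[a/d]((R ⋈[d=g] S)) → 4
  ρ[h/g](ρ[a/d]((R ⋈[d=g] S))) → 4
  π[a,h](ρ[h/g](ρ[a/d]((R ⋈[d=g] S)))) → 4
  (σ[a<=7](γ[a; SUM(d)→h]((R ⋈[d=a] U))) − π[a,h](ρ[h/g](ρ[a/d]((R ⋈[d=g] S))))) → 1
E2 row counts bottom-up:
  U → 5
  R → 5
  (U ⋈[a=d] R) → 3
  π[d,u,a,x]((U ⋈[a=d] R)) → 3
  γ[a; SUM(d)→h](π[d,u,a,x]((U ⋈[a=d] R))) → 3
  σ[a<=7](γ[a; SUM(d)→h](π[d,u,a,x]((U ⋈[a=d] R)))) → 2
  R → 5
  S → 4
  (R ⋈[d=g] S) → 4
  ρ[a/d]((R ⋈[d=g] S)) → 4
  ρ[h/g](ρ[a/d]((R ⋈[d=g] S))) → 4
  π[a,h](ρ[h/g](ρ[a/d]((R ⋈[d=g] S)))) → 4
  (σ[a<=7](γ[a; SUM(d)→h](π[d,u,a,x]((U ⋈[a=d] R)))) − π[a,h](ρ[h/g](ρ[a/d]((R ⋈[d=g] S))))) → 1

E1 and E2 produce the same multiset:
a | h
1 | 1

yes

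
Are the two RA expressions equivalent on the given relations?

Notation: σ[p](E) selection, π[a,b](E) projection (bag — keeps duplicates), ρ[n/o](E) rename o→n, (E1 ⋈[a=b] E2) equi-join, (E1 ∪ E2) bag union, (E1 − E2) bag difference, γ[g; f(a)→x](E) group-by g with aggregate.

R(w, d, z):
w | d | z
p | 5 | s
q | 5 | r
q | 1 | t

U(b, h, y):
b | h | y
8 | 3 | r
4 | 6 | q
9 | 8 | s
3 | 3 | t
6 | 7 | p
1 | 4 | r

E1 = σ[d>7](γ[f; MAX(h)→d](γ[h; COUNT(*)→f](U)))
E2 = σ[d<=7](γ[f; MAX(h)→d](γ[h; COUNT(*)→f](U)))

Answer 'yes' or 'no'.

E1 per-node cardinality:
  U → 6
  γ[h; COUNT(*)→f](U) → 5
  γ[f; MAX(h)→d](γ[h; COUNT(*)→f](U)) → 2
  σ[d>7](γ[f; MAX(h)→d](γ[h; COUNT(*)→f](U))) → 1
E2 per-node cardinality:
  U → 6
  γ[h; COUNT(*)→f](U) → 5
  γ[f; MAX(h)→d](γ[h; COUNT(*)→f](U)) → 2
  σ[d<=7](γ[f; MAX(h)→d](γ[h; COUNT(*)→f](U))) → 1

E1 result:
f | d
1 | 8
E2 result:
f | d
2 | 3
Witness: (2, 3) appears 0× in E1 but 1× in E2.

no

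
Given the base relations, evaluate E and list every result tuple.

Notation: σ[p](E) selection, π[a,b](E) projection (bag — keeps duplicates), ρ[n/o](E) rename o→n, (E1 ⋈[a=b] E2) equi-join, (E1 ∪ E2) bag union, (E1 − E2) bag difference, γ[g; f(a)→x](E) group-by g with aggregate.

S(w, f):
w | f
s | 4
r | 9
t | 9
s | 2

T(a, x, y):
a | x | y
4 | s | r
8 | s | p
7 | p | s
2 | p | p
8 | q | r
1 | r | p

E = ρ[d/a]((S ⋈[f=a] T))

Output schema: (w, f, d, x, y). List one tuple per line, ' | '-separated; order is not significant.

Stepwise |·|:
  S → 4
  T → 6
  (S ⋈[f=a] T) → 2
  ρ[d/a]((S ⋈[f=a] T)) → 2

== RESULT ==
w | f | d | x | y
s | 2 | 2 | p | p
s | 4 | 4 | s | r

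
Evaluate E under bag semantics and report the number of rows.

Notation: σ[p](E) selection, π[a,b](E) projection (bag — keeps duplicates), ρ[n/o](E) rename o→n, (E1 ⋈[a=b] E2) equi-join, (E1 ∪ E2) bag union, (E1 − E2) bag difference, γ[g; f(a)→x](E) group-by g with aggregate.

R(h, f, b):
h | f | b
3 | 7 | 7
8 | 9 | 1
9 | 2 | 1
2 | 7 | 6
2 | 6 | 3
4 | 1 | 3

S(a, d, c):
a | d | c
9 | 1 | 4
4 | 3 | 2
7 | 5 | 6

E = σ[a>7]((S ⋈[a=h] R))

Stepwise |·|:
  S → 3
  R → 6
  (S ⋈[a=h] R) → 2
  σ[a>7]((S ⋈[a=h] R)) → 1

|E| = 1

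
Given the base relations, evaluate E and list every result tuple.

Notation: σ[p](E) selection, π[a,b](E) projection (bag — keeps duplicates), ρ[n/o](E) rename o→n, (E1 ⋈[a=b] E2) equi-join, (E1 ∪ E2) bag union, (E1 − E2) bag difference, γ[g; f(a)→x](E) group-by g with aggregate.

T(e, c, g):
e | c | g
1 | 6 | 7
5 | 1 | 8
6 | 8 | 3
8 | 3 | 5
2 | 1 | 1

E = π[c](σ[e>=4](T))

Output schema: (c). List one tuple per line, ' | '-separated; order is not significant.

Per-node cardinality:
  T → 5
  σ[e>=4](T) → 3
  π[c](σ[e>=4](T)) → 3

== RESULT ==
c
1
3
8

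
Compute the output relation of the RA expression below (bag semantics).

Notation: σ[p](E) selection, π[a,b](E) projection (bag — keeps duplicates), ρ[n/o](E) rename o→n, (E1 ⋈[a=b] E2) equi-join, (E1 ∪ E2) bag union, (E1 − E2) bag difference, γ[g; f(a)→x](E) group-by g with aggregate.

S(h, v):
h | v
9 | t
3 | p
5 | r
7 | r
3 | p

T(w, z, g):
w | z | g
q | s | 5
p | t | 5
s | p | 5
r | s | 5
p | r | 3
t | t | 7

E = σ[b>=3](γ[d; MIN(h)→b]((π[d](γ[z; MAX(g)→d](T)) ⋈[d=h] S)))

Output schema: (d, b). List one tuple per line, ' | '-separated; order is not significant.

Row counts bottom-up:
  T → 6
  γ[z; MAX(g)→d](T) → 4
  π[d](γ[z; MAX(g)→d](T)) → 4
  S → 5
  (π[d](γ[z; MAX(g)→d](T)) ⋈[d=h] S) → 5
  γ[d; MIN(h)→b]((π[d](γ[z; MAX(g)→d](T)) ⋈[d=h] S)) → 3
  σ[b>=3](γ[d; MIN(h)→b]((π[d](γ[z; MAX(g)→d](T)) ⋈[d=h] S))) → 3

== RESULT ==
d | b
3 | 3
5 | 5
7 | 7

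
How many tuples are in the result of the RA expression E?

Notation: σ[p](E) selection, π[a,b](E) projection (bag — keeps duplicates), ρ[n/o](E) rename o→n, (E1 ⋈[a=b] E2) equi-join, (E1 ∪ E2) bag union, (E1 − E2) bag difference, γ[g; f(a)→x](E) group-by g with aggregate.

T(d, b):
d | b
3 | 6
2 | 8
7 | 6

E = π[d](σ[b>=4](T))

Stepwise |·|:
  T → 3
  σ[b>=4](T) → 3
  π[d](σ[b>=4](T)) → 3

|E| = 3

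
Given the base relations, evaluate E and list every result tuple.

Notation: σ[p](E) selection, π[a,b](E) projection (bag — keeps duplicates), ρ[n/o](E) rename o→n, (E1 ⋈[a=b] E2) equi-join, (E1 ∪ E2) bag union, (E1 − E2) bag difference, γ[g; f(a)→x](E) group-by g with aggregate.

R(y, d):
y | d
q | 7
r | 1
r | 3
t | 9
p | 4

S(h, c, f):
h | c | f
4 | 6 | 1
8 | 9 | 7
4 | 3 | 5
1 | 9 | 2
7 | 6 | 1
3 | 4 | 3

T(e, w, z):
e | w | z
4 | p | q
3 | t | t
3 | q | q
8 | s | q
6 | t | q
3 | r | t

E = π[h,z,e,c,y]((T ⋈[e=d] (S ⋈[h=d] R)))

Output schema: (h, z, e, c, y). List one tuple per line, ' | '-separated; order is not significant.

Per-node cardinality:
  T → 6
  S → 6
  R → 5
  (S ⋈[h=d] R) → 5
  (T ⋈[e=d] (S ⋈[h=d] R)) → 5
  π[h,z,e,c,y]((T ⋈[e=d] (S ⋈[h=d] R))) → 5

== RESULT ==
h | z | e | c | y
3 | q | 3 | 4 | r
3 | t | 3 | 4 | r
3 | t | 3 | 4 | r
4 | q | 4 | 3 | p
4 | q | 4 | 6 | p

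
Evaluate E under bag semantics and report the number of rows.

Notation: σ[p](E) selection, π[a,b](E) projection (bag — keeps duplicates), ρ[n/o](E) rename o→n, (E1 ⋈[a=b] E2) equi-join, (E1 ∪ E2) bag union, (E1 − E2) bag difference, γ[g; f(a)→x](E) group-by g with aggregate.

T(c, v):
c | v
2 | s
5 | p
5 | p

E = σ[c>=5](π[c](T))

Per-node cardinality:
  T → 3
  π[c](T) → 3
  σ[c>=5](π[c](T)) → 2

|E| = 2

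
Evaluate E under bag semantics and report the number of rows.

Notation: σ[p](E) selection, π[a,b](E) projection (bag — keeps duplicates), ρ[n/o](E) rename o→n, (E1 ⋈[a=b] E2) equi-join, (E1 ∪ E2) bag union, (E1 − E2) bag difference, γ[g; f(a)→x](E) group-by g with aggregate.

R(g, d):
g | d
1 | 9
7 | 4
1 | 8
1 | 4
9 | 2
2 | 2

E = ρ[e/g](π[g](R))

Per-node cardinality:
  R → 6
  π[g](R) → 6
  ρ[e/g](π[g](R)) → 6

|E| = 6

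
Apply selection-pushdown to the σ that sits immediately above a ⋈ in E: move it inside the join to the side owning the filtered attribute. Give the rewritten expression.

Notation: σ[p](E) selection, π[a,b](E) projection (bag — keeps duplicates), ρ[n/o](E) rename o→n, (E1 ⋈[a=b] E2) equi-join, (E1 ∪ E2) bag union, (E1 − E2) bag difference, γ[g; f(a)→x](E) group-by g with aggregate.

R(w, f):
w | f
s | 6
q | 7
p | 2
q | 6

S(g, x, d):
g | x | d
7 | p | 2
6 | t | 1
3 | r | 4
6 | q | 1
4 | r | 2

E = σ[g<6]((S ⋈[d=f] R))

σ filters on g, owned by the left side.
E' = (σ[g<6](S) ⋈[d=f] R)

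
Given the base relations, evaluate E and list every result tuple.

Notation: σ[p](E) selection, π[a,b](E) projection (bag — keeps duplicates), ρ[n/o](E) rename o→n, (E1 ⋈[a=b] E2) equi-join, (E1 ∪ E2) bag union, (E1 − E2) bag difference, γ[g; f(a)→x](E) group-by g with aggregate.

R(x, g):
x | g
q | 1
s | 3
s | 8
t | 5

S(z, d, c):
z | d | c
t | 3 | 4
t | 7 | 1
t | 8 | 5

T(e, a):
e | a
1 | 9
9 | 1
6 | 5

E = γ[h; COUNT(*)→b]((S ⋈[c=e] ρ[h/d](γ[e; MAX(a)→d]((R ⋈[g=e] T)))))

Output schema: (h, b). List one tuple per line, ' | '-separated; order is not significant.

Per-node cardinality:
  S → 3
  R → 4
  T → 3
  (R ⋈[g=e] T) → 1
  γ[e; MAX(a)→d]((R ⋈[g=e] T)) → 1
  ρ[h/d](γ[e; MAX(a)→d]((R ⋈[g=e] T))) → 1
  (S ⋈[c=e] ρ[h/d](γ[e; MAX(a)→d]((R ⋈[g=e] T)))) → 1
  γ[h; COUNT(*)→b]((S ⋈[c=e] ρ[h/d](γ[e; MAX(a)→d]((R ⋈[g=e] T))))) → 1

== RESULT ==
h | b
9 | 1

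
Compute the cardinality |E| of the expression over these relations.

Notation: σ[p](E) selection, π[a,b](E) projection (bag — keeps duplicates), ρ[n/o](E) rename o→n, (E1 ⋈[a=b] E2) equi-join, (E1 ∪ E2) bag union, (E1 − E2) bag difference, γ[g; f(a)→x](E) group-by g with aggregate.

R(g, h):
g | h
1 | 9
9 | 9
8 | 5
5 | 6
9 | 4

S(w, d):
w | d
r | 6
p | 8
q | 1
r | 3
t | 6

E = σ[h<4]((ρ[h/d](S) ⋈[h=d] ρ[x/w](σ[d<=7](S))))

Per-node cardinality:
  S → 5
  ρ[h/d](S) → 5
  S → 5
  σ[d<=7](S) → 4
  ρ[x/w](σ[d<=7](S)) → 4
  (ρ[h/d](S) ⋈[h=d] ρ[x/w](σ[d<=7](S))) → 6
  σ[h<4]((ρ[h/d](S) ⋈[h=d] ρ[x/w](σ[d<=7](S)))) → 2

|E| = 2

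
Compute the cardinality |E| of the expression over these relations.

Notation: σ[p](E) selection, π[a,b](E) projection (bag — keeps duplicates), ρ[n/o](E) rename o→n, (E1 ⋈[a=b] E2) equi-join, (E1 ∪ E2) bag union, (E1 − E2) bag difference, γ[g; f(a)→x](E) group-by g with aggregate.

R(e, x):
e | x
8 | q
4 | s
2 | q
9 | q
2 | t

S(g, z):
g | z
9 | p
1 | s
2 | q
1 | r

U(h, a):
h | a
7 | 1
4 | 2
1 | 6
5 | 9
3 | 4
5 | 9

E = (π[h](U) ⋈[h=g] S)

Stepwise |·|:
  U → 6
  π[h](U) → 6
  S → 4
  (π[h](U) ⋈[h=g] S) → 2

|E| = 2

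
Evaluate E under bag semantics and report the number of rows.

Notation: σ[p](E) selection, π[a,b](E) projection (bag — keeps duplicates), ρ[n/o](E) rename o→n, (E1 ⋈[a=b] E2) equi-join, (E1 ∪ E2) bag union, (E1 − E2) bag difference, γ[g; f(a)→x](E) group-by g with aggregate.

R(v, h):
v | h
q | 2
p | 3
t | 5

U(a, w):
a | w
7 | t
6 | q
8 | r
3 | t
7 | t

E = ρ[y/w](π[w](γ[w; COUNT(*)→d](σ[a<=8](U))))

Stepwise |·|:
  U → 5
  σ[a<=8](U) → 5
  γ[w; COUNT(*)→d](σ[a<=8](U)) → 3
  π[w](γ[w; COUNT(*)→d](σ[a<=8](U))) → 3
  ρ[y/w](π[w](γ[w; COUNT(*)→d](σ[a<=8](U)))) → 3

|E| = 3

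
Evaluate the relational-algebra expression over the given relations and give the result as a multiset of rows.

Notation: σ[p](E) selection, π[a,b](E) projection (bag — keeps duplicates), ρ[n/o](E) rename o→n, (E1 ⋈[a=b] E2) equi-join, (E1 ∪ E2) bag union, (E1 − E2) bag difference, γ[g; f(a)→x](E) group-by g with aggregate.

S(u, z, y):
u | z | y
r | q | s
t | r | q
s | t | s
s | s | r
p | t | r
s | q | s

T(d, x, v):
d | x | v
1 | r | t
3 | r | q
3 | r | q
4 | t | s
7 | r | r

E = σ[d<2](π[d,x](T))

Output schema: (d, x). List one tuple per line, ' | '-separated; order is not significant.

Subexpression sizes:
  T → 5
  π[d,x](T) → 5
  σ[d<2](π[d,x](T)) → 1

== RESULT ==
d | x
1 | r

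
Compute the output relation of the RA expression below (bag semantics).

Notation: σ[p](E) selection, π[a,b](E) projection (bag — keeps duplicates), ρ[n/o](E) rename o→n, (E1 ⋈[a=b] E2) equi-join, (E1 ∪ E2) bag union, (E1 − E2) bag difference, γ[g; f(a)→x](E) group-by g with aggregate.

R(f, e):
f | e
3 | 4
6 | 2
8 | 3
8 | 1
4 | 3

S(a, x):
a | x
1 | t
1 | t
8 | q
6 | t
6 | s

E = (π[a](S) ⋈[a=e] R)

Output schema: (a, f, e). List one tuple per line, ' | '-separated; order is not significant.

Per-node cardinality:
  S → 5
  π[a](S) → 5
  R → 5
  (π[a](S) ⋈[a=e] R) → 2

== RESULT ==
a | f | e
1 | 8 | 1
1 | 8 | 1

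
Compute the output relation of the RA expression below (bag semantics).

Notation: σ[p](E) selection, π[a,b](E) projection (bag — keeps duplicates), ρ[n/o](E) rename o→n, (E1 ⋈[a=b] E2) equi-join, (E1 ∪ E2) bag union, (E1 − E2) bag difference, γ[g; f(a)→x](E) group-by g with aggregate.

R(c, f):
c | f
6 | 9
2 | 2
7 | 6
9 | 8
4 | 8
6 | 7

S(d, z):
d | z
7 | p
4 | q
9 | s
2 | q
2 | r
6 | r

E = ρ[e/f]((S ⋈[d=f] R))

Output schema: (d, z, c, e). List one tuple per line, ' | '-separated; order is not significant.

Per-node cardinality:
  S → 6
  R → 6
  (S ⋈[d=f] R) → 5
  ρ[e/f]((S ⋈[d=f] R)) → 5

== RESULT ==
d | z | c | e
2 | q | 2 | 2
2 | r | 2 | 2
6 | r | 7 | 6
7 | p | 6 | 7
9 | s | 6 | 9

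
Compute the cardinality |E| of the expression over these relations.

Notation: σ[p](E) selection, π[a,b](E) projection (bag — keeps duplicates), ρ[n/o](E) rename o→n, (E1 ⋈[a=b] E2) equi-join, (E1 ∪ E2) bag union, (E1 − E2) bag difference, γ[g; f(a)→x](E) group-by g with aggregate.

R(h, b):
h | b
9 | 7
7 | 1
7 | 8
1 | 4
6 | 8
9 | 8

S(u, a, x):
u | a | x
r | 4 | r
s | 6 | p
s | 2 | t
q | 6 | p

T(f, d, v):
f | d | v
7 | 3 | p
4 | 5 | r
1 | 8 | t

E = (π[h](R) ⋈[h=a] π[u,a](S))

Stepwise |·|:
  R → 6
  π[h](R) → 6
  S → 4
  π[u,a](S) → 4
  (π[h](R) ⋈[h=a] π[u,a](S)) → 2

|E| = 2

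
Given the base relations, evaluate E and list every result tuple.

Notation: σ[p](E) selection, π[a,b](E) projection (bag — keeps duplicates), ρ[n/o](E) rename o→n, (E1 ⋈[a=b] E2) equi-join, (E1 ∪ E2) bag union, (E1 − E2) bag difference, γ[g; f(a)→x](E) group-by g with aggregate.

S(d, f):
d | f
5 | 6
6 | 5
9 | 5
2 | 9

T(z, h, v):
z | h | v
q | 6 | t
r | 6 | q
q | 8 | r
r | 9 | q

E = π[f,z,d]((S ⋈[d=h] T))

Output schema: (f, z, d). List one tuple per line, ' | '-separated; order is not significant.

Row counts bottom-up:
  S → 4
  T → 4
  (S ⋈[d=h] T) → 3
  π[f,z,d]((S ⋈[d=h] T)) → 3

== RESULT ==
f | z | d
5 | q | 6
5 | r | 6
5 | r | 9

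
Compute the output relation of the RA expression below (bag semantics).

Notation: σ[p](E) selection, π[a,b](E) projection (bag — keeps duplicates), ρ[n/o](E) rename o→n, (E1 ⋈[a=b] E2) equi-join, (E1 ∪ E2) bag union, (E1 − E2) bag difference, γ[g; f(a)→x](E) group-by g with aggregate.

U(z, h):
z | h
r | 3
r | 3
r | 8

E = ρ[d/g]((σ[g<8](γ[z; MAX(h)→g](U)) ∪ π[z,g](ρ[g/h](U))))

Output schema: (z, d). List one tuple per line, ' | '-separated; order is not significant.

Stepwise |·|:
  U → 3
  γ[z; MAX(h)→g](U) → 1
  σ[g<8](γ[z; MAX(h)→g](U)) → 0
  U → 3
  ρ[g/h](U) → 3
  π[z,g](ρ[g/h](U)) → 3
  (σ[g<8](γ[z; MAX(h)→g](U)) ∪ π[z,g](ρ[g/h](U))) → 3
  ρ[d/g]((σ[g<8](γ[z; MAX(h)→g](U)) ∪ π[z,g](ρ[g/h](U)))) → 3

== RESULT ==
z | d
r | 3
r | 3
r | 8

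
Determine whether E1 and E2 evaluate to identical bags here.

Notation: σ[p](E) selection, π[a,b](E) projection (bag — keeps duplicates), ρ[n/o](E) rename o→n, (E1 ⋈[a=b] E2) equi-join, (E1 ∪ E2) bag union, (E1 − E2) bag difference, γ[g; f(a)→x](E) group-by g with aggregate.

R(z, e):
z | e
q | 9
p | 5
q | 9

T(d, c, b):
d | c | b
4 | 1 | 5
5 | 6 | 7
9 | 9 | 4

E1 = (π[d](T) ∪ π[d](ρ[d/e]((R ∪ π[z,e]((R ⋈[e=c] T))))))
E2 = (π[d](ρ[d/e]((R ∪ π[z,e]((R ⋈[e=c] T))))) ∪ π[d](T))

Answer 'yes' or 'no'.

E1 per-node cardinality:
  T → 3
  π[d](T) → 3
  R → 3
  R → 3
  T → 3
  (R ⋈[e=c] T) → 2
  π[z,e]((R ⋈[e=c] T)) → 2
  (R ∪ π[z,e]((R ⋈[e=c] T))) → 5
  ρ[d/e]((R ∪ π[z,e]((R ⋈[e=c] T)))) → 5
  π[d](ρ[d/e]((R ∪ π[z,e]((R ⋈[e=c] T))))) → 5
  (π[d](T) ∪ π[d](ρ[d/e]((R ∪ π[z,e]((R ⋈[e=c] T)))))) → 8
E2 per-node cardinality:
  R → 3
  R → 3
  T → 3
  (R ⋈[e=c] T) → 2
  π[z,e]((R ⋈[e=c] T)) → 2
  (R ∪ π[z,e]((R ⋈[e=c] T))) → 5
  ρ[d/e]((R ∪ π[z,e]((R ⋈[e=c] T)))) → 5
  π[d](ρ[d/e]((R ∪ π[z,e]((R ⋈[e=c] T))))) → 5
  T → 3
  π[d](T) → 3
  (π[d](ρ[d/e]((R ∪ π[z,e]((R ⋈[e=c] T))))) ∪ π[d](T)) → 8

E1 and E2 produce the same multiset:
d
4
5
5
9
9
9
9
9

yes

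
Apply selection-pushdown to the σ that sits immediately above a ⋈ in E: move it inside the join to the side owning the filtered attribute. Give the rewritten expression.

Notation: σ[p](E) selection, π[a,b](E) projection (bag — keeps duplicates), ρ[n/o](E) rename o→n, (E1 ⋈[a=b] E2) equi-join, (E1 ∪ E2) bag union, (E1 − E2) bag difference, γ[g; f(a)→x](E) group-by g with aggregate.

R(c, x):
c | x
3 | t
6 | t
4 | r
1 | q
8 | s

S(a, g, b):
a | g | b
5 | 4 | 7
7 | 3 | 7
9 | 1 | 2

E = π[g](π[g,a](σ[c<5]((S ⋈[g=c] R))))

σ filters on c, owned by the right side.
E' = π[g](π[g,a]((S ⋈[g=c] σ[c<5](R))))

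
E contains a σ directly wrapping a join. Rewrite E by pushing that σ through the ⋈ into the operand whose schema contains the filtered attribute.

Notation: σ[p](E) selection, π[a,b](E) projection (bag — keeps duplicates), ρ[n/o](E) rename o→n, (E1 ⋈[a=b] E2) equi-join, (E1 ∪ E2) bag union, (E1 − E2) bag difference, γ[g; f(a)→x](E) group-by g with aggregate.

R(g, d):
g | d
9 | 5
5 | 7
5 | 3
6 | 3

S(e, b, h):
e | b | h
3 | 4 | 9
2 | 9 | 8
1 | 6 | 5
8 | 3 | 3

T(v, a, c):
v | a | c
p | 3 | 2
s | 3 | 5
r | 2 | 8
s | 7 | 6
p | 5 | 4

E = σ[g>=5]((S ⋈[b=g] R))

σ filters on g, owned by the right side.
E' = (S ⋈[b=g] σ[g>=5](R))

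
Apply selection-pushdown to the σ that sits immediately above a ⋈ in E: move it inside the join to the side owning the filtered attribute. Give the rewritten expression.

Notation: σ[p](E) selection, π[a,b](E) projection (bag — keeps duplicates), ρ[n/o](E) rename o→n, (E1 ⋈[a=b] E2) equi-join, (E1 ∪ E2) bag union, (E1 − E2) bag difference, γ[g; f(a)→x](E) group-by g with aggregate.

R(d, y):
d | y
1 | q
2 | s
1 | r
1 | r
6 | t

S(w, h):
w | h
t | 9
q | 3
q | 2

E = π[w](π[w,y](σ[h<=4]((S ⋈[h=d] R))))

σ filters on h, owned by the left side.
E' = π[w](π[w,y]((σ[h<=4](S) ⋈[h=d] R)))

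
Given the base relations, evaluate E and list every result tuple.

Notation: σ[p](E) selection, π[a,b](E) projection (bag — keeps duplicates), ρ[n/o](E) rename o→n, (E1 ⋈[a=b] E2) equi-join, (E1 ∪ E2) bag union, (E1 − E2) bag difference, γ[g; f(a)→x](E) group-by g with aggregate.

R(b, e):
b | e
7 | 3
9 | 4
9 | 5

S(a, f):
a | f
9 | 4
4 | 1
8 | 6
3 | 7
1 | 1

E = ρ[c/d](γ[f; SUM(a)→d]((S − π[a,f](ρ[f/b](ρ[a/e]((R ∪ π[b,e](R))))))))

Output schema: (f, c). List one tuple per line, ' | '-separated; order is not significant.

Per-node cardinality:
  S → 5
  R → 3
  R → 3
  π[b,e](R) → 3
  (R ∪ π[b,e](R)) → 6
  ρ[a/e]((R ∪ π[b,e](R))) → 6
  ρ[f/b](ρ[a/e]((R ∪ π[b,e](R)))) → 6
  π[a,f](ρ[f/b](ρ[a/e]((R ∪ π[b,e](R))))) → 6
  (S − π[a,f](ρ[f/b](ρ[a/e]((R ∪ π[b,e](R)))))) → 4
  γ[f; SUM(a)→d]((S − π[a,f](ρ[f/b](ρ[a/e]((R ∪ π[b,e](R))))))) → 3
  ρ[c/d](γ[f; SUM(a)→d]((S − π[a,f](ρ[f/b](ρ[a/e]((R ∪ π[b,e](R)))))))) → 3

== RESULT ==
f | c
1 | 5
4 | 9
6 | 8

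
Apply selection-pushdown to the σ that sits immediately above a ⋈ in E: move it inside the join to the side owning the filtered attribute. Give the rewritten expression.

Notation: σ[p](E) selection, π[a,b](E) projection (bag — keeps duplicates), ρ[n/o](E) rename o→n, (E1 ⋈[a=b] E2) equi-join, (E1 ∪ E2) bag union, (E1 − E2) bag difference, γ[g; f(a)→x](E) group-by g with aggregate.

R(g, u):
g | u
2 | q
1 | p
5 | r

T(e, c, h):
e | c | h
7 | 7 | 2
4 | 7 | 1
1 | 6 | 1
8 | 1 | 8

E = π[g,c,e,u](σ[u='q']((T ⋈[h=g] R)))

σ filters on u, owned by the right side.
E' = π[g,c,e,u]((T ⋈[h=g] σ[u='q'](R)))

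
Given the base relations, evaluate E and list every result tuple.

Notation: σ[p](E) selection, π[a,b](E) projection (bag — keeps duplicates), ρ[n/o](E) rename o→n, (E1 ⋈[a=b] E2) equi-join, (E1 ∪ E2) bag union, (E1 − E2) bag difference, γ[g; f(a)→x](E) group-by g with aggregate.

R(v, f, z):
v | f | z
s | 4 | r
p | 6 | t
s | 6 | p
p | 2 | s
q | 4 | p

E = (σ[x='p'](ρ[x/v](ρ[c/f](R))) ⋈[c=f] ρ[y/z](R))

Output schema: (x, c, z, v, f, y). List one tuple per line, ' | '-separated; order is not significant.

Per-node cardinality:
  R → 5
  ρ[c/f](R) → 5
  ρ[x/v](ρ[c/f](R)) → 5
  σ[x='p'](ρ[x/v](ρ[c/f](R))) → 2
  R → 5
  ρ[y/z](R) → 5
  (σ[x='p'](ρ[x/v](ρ[c/f](R))) ⋈[c=f] ρ[y/z](R)) → 3

== RESULT ==
x | c | z | v | f | y
p | 2 | s | p | 2 | s
p | 6 | t | p | 6 | t
p | 6 | t | s | 6 | p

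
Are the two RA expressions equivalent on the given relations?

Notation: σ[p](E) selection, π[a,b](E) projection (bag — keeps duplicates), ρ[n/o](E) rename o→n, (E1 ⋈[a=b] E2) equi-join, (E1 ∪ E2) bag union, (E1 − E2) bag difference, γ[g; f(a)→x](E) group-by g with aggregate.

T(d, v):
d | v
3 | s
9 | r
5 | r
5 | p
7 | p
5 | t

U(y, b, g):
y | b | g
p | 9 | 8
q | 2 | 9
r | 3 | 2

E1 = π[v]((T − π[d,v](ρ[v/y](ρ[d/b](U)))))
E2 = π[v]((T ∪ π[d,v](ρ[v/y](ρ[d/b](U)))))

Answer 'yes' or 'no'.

E1 stepwise |·|:
  T → 6
  U → 3
  ρ[d/b](U) → 3
  ρ[v/y](ρ[d/b](U)) → 3
  π[d,v](ρ[v/y](ρ[d/b](U))) → 3
  (T − π[d,v](ρ[v/y](ρ[d/b](U)))) → 6
  π[v]((T − π[d,v](ρ[v/y](ρ[d/b](U))))) → 6
E2 stepwise |·|:
  T → 6
  U → 3
  ρ[d/b](U) → 3
  ρ[v/y](ρ[d/b](U)) → 3
  π[d,v](ρ[v/y](ρ[d/b](U))) → 3
  (T ∪ π[d,v](ρ[v/y](ρ[d/b](U)))) → 9
  π[v]((T ∪ π[d,v](ρ[v/y](ρ[d/b](U))))) → 9

E1 result:
v
p
p
r
r
s
t
E2 result:
v
p
p
p
q
r
r
r
s
t
Witness: ('q',) appears 0× in E1 but 1× in E2.

no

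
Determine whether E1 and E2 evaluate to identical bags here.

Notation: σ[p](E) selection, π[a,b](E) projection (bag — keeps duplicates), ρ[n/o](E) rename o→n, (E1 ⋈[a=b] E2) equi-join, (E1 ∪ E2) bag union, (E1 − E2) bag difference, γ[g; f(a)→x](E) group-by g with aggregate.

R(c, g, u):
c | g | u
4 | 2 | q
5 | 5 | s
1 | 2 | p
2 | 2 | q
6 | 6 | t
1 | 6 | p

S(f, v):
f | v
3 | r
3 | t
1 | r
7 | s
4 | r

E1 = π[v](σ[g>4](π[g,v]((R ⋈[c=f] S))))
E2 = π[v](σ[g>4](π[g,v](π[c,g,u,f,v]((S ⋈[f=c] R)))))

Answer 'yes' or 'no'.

E1 subexpression sizes:
  R → 6
  S → 5
  (R ⋈[c=f] S) → 3
  π[g,v]((R ⋈[c=f] S)) → 3
  σ[g>4](π[g,v]((R ⋈[c=f] S))) → 1
  π[v](σ[g>4](π[g,v]((R ⋈[c=f] S)))) → 1
E2 subexpression sizes:
  S → 5
  R → 6
  (S ⋈[f=c] R) → 3
  π[c,g,u,f,v]((S ⋈[f=c] R)) → 3
  π[g,v](π[c,g,u,f,v]((S ⋈[f=c] R))) → 3
  σ[g>4](π[g,v](π[c,g,u,f,v]((S ⋈[f=c] R)))) → 1
  π[v](σ[g>4](π[g,v](π[c,g,u,f,v]((S ⋈[f=c] R))))) → 1

E1 and E2 produce the same multiset:
v
r

yes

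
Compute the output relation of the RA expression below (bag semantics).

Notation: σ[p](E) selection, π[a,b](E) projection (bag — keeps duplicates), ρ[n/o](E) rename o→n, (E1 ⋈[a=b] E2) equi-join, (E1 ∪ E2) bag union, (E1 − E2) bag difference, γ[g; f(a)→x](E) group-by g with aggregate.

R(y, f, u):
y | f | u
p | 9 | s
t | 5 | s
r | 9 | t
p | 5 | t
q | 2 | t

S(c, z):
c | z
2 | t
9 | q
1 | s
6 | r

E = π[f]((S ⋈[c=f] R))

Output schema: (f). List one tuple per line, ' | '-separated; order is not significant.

Row counts bottom-up:
  S → 4
  R → 5
  (S ⋈[c=f] R) → 3
  π[f]((S ⋈[c=f] R)) → 3

== RESULT ==
f
2
9
9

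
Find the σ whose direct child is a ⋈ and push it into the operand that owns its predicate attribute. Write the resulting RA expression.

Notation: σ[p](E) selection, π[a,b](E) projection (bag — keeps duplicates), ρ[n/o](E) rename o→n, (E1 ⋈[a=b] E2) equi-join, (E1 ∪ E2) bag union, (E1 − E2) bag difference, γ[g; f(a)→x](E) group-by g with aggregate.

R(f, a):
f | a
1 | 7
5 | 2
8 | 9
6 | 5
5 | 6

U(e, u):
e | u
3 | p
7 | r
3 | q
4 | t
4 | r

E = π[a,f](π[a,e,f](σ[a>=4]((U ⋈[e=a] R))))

σ filters on a, owned by the right side.
E' = π[a,f](π[a,e,f]((U ⋈[e=a] σ[a>=4](R))))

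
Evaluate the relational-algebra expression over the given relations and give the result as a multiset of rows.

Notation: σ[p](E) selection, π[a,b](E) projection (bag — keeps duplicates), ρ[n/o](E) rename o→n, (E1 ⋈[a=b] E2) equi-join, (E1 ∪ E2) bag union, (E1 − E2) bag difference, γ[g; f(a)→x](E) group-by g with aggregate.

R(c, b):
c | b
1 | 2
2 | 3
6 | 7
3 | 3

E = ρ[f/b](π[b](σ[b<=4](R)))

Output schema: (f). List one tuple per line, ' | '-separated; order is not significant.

Subexpression sizes:
  R → 4
  σ[b<=4](R) → 3
  π[b](σ[b<=4](R)) → 3
  ρ[f/b](π[b](σ[b<=4](R))) → 3

== RESULT ==
f
2
3
3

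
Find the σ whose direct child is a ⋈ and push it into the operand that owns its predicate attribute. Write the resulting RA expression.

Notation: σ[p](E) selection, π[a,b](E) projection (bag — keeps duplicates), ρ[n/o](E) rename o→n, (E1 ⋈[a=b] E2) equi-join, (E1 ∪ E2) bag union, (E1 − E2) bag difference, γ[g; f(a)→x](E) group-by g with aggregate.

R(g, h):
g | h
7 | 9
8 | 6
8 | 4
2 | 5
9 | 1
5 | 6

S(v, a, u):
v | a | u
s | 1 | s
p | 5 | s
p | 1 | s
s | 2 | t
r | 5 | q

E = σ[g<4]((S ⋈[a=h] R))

σ filters on g, owned by the right side.
E' = (S ⋈[a=h] σ[g<4](R))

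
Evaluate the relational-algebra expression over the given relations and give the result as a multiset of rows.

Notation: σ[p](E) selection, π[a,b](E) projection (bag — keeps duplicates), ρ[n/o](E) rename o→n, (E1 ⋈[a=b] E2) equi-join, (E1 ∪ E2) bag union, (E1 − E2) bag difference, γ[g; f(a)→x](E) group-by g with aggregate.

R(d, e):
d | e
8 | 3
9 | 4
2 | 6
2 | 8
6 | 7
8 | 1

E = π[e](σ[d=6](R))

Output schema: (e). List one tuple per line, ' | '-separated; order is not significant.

Per-node cardinality:
  R → 6
  σ[d=6](R) → 1
  π[e](σ[d=6](R)) → 1

== RESULT ==
e
7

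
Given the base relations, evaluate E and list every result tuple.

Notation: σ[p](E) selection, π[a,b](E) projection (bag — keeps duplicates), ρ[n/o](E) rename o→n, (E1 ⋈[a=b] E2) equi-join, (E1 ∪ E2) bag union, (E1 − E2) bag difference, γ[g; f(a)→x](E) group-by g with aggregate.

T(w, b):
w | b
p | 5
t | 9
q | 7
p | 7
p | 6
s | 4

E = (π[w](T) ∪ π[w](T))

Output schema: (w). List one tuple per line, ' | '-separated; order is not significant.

Row counts bottom-up:
  T → 6
  π[w](T) → 6
  T → 6
  π[w](T) → 6
  (π[w](T) ∪ π[w](T)) → 12

== RESULT ==
w
p
p
p
p
p
p
q
q
s
s
t
t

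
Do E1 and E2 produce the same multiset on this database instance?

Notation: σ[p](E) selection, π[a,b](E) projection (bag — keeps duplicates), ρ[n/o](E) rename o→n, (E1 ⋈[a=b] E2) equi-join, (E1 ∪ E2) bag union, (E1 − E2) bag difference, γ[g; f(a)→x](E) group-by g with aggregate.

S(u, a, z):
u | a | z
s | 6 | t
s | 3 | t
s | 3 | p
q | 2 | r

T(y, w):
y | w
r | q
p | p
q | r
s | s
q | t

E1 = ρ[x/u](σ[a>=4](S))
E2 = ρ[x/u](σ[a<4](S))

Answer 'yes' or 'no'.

E1 stepwise |·|:
  S → 4
  σ[a>=4](S) → 1
  ρ[x/u](σ[a>=4](S)) → 1
E2 stepwise |·|:
  S → 4
  σ[a<4](S) → 3
  ρ[x/u](σ[a<4](S)) → 3

E1 result:
x | a | z
s | 6 | t
E2 result:
x | a | z
q | 2 | r
s | 3 | p
s | 3 | t
Witness: ('s', 3, 'p') appears 0× in E1 but 1× in E2.

no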